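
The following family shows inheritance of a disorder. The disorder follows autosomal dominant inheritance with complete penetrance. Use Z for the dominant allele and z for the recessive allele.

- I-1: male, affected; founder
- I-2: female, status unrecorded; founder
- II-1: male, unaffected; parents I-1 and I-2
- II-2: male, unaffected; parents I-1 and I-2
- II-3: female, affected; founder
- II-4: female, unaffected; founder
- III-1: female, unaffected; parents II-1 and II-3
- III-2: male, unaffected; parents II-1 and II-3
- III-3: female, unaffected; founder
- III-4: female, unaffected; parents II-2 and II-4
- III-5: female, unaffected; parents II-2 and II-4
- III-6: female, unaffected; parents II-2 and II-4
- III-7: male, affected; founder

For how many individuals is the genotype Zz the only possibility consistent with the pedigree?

Obligate heterozygotes: I-1 is affected so carries Z and passed z to II-1 (zz), so I-1 is Zz; II-3 is affected so carries Z and passed z to III-1 (zz), so II-3 is Zz.
Every other individual is either homozygous by phenotype or has at least one consistent homozygous assignment, so the count is 2.

2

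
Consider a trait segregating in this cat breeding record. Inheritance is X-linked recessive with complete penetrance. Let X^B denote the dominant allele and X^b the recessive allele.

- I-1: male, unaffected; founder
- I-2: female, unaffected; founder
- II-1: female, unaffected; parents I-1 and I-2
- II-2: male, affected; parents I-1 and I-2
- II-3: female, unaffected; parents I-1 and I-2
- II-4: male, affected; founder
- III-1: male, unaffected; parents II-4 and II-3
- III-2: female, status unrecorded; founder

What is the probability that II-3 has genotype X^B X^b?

1/3

I-1 is unaffected, so I-1 is X^B Y.
I-2 is unaffected so carries B and passed b to II-2 (X^b Y), so I-2 is X^B X^b.
Their cross gives offspring ratios 1/2 X^B X^B : 1/2 X^B X^b. Conditioning on II-3 being unaffected, P(X^B X^b) = 1/2 / 1 = 1/2 before taking II-3's own offspring into account.
II-4 is affected, so II-4 is X^b Y.
Now use II-3's offspring. Probability of each recorded status — unaffected son III-1: 1/2 if II-3 is X^B X^b, 1 if X^B X^B.
Bayes: P(X^B X^b) = 1/2·1/2 / (1/2·1/2 + 1/2·1) = 1/3.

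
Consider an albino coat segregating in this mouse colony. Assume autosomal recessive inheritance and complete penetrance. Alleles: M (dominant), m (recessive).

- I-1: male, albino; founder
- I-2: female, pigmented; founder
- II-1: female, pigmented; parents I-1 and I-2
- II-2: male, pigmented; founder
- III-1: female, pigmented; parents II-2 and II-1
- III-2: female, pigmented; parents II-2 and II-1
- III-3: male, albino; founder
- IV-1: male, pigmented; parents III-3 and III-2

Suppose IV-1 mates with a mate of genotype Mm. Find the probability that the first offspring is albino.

1/4

IV-1 is pigmented so carries M and received m from III-3 (mm), so IV-1 is Mm.
The cross gives 1/4 MM : 1/2 Mm : 1/4 mm, so P(offspring is albino) = 1/4.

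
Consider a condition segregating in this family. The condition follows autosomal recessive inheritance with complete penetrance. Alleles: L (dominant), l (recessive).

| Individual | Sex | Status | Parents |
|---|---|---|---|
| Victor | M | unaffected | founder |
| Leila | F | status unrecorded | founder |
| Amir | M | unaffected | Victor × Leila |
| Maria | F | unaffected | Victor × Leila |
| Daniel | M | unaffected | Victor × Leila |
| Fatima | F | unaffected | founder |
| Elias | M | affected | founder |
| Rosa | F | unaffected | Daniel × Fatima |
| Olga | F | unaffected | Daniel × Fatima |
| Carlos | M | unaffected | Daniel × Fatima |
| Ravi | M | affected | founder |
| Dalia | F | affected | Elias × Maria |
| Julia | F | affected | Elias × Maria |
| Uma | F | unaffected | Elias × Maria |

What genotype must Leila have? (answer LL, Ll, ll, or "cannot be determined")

Leila's phenotype is unrecorded, and no parent or child forces a single allele at both positions; consistent genotype assignments exist with Leila as LL or Ll or ll.

cannot be determined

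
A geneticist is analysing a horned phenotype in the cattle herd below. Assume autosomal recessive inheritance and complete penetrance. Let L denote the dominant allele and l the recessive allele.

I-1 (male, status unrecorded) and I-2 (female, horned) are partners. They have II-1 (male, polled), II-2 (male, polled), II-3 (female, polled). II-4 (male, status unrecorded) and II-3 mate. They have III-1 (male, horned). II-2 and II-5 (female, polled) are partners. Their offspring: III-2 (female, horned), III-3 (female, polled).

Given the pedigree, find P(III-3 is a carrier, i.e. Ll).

2/3

II-2 is polled so carries L and received l from I-2 (ll), so II-2 is Ll.
II-5 is polled so carries L and passed l to III-2 (ll), so II-5 is Ll.
Their cross gives offspring ratios 1/4 LL : 1/2 Ll : 1/4 ll. Conditioning on III-3 being polled, P(Ll) = 1/2 / 3/4 = 2/3.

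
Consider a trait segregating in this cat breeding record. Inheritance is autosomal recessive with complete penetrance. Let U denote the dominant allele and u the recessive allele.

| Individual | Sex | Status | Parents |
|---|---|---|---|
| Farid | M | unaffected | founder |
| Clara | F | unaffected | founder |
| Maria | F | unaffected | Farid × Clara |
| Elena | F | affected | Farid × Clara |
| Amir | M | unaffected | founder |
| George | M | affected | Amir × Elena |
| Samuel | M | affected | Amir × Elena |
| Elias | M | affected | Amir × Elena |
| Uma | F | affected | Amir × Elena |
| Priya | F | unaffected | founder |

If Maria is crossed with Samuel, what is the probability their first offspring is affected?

1/3

Farid is unaffected so carries U and passed u to Elena (uu), so Farid is Uu.
Clara is unaffected so carries U and passed u to Elena (uu), so Clara is Uu.
Maria is an unaffected offspring of Farid (Uu) × Clara (Uu), whose cross gives 1/4 UU : 1/2 Uu : 1/4 uu; conditioning on being unaffected, Maria is UU with probability 1/3, Uu with probability 2/3.
Samuel is affected, so Samuel is uu.
Summing over parental genotype combinations, P(offspring is affected) = 2/3·1/2 = 1/3.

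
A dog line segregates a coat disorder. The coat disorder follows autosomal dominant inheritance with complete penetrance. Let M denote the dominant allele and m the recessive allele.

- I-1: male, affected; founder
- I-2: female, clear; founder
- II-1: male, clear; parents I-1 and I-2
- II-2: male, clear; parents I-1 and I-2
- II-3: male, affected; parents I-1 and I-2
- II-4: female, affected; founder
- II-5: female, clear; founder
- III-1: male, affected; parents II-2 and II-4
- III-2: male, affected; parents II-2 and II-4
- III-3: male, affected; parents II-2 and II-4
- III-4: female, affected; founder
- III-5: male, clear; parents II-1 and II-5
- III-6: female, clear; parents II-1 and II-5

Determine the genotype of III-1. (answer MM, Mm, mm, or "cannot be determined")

Mm

From phenotype alone, III-1 is MM or Mm.
III-1 is affected so carries M and received m from II-2 (mm), so III-1 is Mm.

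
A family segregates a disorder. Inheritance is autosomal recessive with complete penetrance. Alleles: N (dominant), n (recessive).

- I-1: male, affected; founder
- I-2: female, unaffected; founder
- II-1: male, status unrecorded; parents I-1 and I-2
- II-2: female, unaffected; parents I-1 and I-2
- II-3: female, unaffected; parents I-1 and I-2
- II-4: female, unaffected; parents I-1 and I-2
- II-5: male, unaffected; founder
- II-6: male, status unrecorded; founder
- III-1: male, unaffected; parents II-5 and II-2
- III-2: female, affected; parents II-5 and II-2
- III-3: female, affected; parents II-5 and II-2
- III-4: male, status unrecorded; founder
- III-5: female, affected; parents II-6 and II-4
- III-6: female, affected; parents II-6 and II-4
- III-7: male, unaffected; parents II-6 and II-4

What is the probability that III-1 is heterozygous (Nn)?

II-5 is unaffected so carries N and passed n to III-2 (nn), so II-5 is Nn.
II-2 is unaffected so carries N and received n from I-1 (nn), so II-2 is Nn.
Their cross gives offspring ratios 1/4 NN : 1/2 Nn : 1/4 nn. Conditioning on III-1 being unaffected, P(Nn) = 1/2 / 3/4 = 2/3.

2/3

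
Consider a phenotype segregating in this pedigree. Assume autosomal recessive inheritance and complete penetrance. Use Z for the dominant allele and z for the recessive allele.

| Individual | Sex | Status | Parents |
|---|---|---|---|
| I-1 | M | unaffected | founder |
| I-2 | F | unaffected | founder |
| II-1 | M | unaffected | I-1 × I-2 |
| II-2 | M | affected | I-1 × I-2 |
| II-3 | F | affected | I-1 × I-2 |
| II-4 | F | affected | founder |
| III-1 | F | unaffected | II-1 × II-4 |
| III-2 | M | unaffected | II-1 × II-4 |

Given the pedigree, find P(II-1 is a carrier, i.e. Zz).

1/3

I-1 is unaffected so carries Z and passed z to II-2 (zz), so I-1 is Zz.
I-2 is unaffected so carries Z and passed z to II-2 (zz), so I-2 is Zz.
Their cross gives offspring ratios 1/4 ZZ : 1/2 Zz : 1/4 zz. Conditioning on II-1 being unaffected, P(Zz) = 1/2 / 3/4 = 2/3 before taking II-1's own offspring into account.
II-4 is affected, so II-4 is zz.
Now use II-1's offspring. Probability of each recorded status — unaffected daughter III-1: 1/2 if II-1 is Zz, 1 if ZZ; unaffected son III-2: 1/2 if II-1 is Zz, 1 if ZZ.
Bayes: P(Zz) = 2/3·1/4 / (2/3·1/4 + 1/3·1) = 1/3.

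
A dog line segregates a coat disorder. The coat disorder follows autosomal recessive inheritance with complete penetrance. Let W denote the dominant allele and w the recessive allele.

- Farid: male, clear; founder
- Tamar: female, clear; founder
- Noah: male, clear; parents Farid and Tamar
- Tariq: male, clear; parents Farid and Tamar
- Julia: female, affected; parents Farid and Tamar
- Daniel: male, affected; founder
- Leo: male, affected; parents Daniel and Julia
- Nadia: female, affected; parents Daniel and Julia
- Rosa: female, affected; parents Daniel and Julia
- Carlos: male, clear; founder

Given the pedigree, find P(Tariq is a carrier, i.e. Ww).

2/3

Farid is clear so carries W and passed w to Julia (ww), so Farid is Ww.
Tamar is clear so carries W and passed w to Julia (ww), so Tamar is Ww.
Their cross gives offspring ratios 1/4 WW : 1/2 Ww : 1/4 ww. Conditioning on Tariq being clear, P(Ww) = 1/2 / 3/4 = 2/3.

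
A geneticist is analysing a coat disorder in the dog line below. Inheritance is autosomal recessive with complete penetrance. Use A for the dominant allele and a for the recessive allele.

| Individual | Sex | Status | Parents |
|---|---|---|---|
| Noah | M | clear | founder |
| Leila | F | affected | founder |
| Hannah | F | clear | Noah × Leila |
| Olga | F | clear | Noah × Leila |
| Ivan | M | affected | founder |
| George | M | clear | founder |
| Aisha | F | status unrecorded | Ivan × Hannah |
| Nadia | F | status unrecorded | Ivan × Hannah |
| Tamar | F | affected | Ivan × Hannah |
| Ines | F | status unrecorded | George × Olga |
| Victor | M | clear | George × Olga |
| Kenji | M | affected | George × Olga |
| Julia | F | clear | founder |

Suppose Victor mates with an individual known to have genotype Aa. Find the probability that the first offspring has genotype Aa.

1/2

George is clear so carries A and passed a to Kenji (aa), so George is Aa.
Olga is clear so carries A and received a from Leila (aa), so Olga is Aa.
Victor is a clear offspring of George (Aa) × Olga (Aa), whose cross gives 1/4 AA : 1/2 Aa : 1/4 aa; conditioning on being clear, Victor is AA with probability 1/3, Aa with probability 2/3.
Summing over parental genotype combinations, P(offspring has genotype Aa) = 1/3·1/2 + 2/3·1/2 = 1/2.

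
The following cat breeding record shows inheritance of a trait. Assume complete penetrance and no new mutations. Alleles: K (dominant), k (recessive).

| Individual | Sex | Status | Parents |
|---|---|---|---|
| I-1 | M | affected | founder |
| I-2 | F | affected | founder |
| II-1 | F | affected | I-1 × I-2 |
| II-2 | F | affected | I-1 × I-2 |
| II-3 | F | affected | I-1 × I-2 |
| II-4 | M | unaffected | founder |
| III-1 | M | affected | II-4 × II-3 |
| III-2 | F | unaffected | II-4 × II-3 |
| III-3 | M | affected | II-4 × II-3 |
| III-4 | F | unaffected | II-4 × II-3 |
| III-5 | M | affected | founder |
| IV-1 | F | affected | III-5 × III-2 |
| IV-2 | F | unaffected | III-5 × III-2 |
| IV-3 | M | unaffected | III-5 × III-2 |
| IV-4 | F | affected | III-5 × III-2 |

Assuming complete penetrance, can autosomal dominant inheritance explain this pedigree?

A consistent assignment under autosomal dominant exists: I-1 KK, I-2 Kk, II-1 KK, II-2 KK, II-3 Kk, II-4 kk, III-1 Kk, III-2 kk, III-3 Kk, III-4 kk, III-5 Kk, IV-1 Kk, IV-2 kk, IV-3 kk, IV-4 Kk.
In this assignment every recorded phenotype matches its genotype and every non-founder's genotype is obtainable from its parents' genotypes, so the pedigree is consistent.

Yes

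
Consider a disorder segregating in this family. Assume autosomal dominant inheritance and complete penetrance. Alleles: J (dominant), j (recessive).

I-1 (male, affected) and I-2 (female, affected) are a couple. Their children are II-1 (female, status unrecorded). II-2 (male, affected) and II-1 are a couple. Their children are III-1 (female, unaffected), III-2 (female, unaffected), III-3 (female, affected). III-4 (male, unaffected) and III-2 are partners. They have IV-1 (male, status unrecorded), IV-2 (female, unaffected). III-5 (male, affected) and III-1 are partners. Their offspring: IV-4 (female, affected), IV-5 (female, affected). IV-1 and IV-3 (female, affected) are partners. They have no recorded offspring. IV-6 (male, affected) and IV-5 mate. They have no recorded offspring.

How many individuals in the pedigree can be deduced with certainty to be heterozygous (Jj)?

Obligate heterozygotes: II-2 is affected so carries J and passed j to III-1 (jj), so II-2 is Jj; IV-4 is affected so carries J and received j from III-1 (jj), so IV-4 is Jj; IV-5 is affected so carries J and received j from III-1 (jj), so IV-5 is Jj.
Every other individual is either homozygous by phenotype or has at least one consistent homozygous assignment, so the count is 3.

3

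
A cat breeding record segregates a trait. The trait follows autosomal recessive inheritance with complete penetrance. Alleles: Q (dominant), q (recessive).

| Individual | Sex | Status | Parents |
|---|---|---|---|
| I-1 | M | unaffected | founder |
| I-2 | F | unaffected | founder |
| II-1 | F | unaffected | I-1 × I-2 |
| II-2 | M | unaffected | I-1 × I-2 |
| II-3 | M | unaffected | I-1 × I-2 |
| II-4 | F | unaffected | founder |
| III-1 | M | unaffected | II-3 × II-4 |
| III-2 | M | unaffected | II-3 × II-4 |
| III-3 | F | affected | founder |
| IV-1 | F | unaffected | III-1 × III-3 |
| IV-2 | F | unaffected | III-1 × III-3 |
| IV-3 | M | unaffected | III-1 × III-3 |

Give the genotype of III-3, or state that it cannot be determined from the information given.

III-3 is affected, so III-3 is qq.

qq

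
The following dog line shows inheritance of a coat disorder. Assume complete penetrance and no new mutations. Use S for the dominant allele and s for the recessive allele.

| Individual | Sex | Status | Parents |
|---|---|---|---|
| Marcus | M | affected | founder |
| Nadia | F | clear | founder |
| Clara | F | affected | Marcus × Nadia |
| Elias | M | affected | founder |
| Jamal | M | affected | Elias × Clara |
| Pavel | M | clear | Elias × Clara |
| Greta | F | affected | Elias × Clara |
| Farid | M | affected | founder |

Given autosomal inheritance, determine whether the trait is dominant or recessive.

Elias and Clara are both affected yet have a clear child Pavel. Under a recessive model two affected parents are homozygous and every child would be affected, so the trait cannot be recessive.

dominant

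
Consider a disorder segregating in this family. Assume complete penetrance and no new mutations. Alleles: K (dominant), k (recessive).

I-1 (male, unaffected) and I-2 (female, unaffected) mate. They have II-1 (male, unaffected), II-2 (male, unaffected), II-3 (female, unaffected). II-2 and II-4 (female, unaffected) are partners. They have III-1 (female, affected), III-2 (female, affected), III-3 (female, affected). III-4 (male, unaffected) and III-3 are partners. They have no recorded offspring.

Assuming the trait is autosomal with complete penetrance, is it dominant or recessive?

II-2 and II-4 are both unaffected yet have an affected child III-1. Under dominance, an affected child requires at least one affected parent, so the trait cannot be dominant.

recessive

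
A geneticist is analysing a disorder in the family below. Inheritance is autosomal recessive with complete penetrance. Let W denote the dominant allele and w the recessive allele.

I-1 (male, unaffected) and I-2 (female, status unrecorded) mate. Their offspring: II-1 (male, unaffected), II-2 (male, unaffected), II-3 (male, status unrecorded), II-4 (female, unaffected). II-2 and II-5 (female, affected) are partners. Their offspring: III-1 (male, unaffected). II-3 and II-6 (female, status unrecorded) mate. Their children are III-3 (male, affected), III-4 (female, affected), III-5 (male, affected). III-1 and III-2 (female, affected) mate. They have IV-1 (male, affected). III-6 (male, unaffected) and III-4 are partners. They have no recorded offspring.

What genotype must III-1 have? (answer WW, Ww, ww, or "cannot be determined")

Ww

From phenotype alone, III-1 is WW or Ww.
III-1 is unaffected so carries W and received w from II-5 (ww), so III-1 is Ww.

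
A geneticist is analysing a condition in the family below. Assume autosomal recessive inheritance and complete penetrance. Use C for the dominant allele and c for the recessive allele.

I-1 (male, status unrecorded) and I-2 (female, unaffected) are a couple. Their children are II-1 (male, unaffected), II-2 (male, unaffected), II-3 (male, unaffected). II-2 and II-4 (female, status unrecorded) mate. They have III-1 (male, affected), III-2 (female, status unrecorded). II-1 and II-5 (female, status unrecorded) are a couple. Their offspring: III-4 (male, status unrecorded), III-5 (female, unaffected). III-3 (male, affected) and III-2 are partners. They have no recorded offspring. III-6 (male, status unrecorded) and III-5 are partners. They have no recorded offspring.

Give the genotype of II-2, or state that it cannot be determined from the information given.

From phenotype alone, II-2 is CC or Cc.
II-2 is unaffected so carries C and passed c to III-1 (cc), so II-2 is Cc.

Cc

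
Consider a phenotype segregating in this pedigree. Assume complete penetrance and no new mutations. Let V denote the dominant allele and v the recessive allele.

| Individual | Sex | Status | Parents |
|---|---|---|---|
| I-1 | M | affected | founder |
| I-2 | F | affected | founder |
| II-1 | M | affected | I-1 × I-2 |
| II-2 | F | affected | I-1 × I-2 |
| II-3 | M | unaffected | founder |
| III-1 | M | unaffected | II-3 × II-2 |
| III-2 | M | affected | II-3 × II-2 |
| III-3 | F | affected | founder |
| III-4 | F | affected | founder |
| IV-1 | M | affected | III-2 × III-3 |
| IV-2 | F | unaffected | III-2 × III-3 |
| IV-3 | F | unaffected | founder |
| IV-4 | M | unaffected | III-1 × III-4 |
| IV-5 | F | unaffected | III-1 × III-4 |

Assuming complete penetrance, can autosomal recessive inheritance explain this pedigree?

No

Under autosomal recessive, IV-2 (unaffected, female) cannot arise from III-2 (affected) × III-3 (affected).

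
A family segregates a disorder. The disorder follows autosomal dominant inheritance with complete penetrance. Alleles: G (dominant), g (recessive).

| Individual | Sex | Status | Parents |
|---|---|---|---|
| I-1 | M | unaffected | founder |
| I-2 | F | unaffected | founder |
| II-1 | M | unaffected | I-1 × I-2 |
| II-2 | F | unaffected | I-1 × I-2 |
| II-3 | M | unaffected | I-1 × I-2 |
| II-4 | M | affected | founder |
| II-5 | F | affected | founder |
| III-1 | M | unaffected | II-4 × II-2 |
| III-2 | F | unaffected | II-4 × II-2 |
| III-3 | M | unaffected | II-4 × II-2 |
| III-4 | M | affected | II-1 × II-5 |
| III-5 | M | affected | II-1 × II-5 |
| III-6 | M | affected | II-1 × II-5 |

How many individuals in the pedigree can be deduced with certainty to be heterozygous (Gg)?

Obligate heterozygotes: II-4 is affected so carries G and passed g to III-1 (gg), so II-4 is Gg; III-4 is affected so carries G and received g from II-1 (gg), so III-4 is Gg; III-5 is affected so carries G and received g from II-1 (gg), so III-5 is Gg; III-6 is affected so carries G and received g from II-1 (gg), so III-6 is Gg.
Every other individual is either homozygous by phenotype or has at least one consistent homozygous assignment, so the count is 4.

4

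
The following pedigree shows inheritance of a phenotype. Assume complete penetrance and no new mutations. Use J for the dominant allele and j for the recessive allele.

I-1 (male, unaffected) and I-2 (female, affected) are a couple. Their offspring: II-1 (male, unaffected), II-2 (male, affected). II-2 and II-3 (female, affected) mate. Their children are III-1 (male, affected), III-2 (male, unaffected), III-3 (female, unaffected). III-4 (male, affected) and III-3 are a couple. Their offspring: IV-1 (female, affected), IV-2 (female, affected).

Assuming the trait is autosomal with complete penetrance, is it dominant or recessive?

II-2 and II-3 are both affected yet have an unaffected child III-2. Under a recessive model two affected parents are homozygous and every child would be affected, so the trait cannot be recessive.

dominant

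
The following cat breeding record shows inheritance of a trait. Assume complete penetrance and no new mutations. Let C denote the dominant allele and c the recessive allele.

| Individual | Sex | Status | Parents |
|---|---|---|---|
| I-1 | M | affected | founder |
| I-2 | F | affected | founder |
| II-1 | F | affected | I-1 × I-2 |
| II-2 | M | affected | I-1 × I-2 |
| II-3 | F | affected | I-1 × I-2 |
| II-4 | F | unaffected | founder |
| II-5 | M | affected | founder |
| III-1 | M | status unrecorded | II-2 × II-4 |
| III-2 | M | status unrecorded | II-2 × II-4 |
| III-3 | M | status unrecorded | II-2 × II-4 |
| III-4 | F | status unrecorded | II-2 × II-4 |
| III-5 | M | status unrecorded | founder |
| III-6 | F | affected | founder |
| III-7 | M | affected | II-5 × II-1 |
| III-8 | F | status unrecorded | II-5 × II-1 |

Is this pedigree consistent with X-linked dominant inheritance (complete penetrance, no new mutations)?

A consistent assignment under X-linked dominant exists: I-1 X^C Y, I-2 X^C X^C, II-1 X^C X^C, II-2 X^C Y, II-3 X^C X^C, II-4 X^c X^c, II-5 X^C Y, III-1 X^c Y, III-2 X^c Y, III-3 X^c Y, III-4 X^C X^c, III-5 X^C Y, III-6 X^C X^C, III-7 X^C Y, III-8 X^C X^C.
In this assignment every recorded phenotype matches its genotype and every non-founder's genotype is obtainable from its parents' genotypes, so the pedigree is consistent.

Yes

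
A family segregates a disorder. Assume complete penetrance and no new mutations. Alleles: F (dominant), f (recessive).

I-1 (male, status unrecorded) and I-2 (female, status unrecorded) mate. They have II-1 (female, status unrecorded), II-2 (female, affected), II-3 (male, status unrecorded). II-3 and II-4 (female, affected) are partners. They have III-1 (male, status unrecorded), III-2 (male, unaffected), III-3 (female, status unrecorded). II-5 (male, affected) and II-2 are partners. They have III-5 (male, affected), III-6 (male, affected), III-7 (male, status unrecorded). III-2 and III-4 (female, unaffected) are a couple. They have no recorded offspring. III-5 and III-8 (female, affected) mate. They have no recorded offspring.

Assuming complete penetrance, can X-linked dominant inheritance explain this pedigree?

Yes

A consistent assignment under X-linked dominant exists: I-1 X^F Y, I-2 X^F X^F, II-1 X^F X^F, II-2 X^F X^F, II-3 X^F Y, II-4 X^F X^f, II-5 X^F Y, III-1 X^F Y, III-2 X^f Y, III-3 X^F X^F, III-4 X^f X^f, III-5 X^F Y, III-6 X^F Y, III-7 X^F Y, III-8 X^F X^F.
In this assignment every recorded phenotype matches its genotype and every non-founder's genotype is obtainable from its parents' genotypes, so the pedigree is consistent.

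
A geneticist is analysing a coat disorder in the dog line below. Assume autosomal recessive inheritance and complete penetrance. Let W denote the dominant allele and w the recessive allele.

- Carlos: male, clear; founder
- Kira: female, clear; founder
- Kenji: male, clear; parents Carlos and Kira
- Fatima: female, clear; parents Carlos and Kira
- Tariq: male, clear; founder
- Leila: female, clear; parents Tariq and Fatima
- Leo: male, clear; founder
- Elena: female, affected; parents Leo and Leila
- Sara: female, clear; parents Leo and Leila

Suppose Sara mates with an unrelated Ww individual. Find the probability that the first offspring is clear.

5/6

Leo is clear so carries W and passed w to Elena (ww), so Leo is Ww.
Leila is clear so carries W and passed w to Elena (ww), so Leila is Ww.
Sara is a clear offspring of Leo (Ww) × Leila (Ww), whose cross gives 1/4 WW : 1/2 Ww : 1/4 ww; conditioning on being clear, Sara is WW with probability 1/3, Ww with probability 2/3.
Summing over parental genotype combinations, P(offspring is clear) = 1/3·1 + 2/3·3/4 = 5/6.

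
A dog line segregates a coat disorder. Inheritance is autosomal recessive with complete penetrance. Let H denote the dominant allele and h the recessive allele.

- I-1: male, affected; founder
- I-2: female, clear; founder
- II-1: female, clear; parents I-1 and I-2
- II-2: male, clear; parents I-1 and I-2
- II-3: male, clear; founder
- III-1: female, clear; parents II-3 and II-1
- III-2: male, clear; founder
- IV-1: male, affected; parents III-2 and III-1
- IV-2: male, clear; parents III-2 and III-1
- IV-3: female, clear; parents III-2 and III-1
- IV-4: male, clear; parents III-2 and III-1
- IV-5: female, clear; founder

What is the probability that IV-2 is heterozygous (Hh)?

2/3

III-2 is clear so carries H and passed h to IV-1 (hh), so III-2 is Hh.
III-1 is clear so carries H and passed h to IV-1 (hh), so III-1 is Hh.
Their cross gives offspring ratios 1/4 HH : 1/2 Hh : 1/4 hh. Conditioning on IV-2 being clear, P(Hh) = 1/2 / 3/4 = 2/3.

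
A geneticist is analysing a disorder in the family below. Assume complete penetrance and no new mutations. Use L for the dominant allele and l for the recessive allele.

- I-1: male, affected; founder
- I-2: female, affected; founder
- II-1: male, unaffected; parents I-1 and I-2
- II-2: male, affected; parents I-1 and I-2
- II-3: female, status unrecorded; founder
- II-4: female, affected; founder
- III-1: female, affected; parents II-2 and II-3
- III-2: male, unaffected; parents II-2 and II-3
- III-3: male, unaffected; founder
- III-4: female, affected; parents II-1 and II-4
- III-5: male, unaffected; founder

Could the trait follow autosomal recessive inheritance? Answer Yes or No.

No

Under autosomal recessive, II-1 (unaffected, male) cannot arise from I-1 (affected) × I-2 (affected).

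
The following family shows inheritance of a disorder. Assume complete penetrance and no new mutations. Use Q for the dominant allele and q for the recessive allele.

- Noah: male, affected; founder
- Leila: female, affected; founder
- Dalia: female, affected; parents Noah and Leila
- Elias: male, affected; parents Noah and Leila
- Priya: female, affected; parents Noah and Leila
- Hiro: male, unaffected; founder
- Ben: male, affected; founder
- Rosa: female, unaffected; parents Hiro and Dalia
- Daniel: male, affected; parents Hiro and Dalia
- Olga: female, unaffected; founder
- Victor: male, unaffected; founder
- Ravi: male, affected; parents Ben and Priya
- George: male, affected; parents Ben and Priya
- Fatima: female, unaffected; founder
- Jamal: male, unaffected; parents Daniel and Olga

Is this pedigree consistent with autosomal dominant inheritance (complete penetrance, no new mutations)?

A consistent assignment under autosomal dominant exists: Noah QQ, Leila Qq, Dalia Qq, Elias QQ, Priya QQ, Hiro qq, Ben QQ, Rosa qq, Daniel Qq, Olga qq, Victor qq, Ravi QQ, George QQ, Fatima qq, Jamal qq.
In this assignment every recorded phenotype matches its genotype and every non-founder's genotype is obtainable from its parents' genotypes, so the pedigree is consistent.

Yes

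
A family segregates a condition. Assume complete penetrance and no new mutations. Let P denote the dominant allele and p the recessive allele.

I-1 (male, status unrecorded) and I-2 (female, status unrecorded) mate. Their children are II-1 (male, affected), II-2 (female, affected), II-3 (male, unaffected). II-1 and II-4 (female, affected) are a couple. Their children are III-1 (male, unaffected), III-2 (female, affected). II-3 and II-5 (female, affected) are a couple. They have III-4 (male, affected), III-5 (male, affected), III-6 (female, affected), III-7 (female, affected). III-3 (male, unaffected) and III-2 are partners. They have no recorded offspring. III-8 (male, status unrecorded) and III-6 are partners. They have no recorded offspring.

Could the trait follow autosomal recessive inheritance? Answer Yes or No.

Under autosomal recessive, III-1 (unaffected, male) cannot arise from II-1 (affected) × II-4 (affected).

No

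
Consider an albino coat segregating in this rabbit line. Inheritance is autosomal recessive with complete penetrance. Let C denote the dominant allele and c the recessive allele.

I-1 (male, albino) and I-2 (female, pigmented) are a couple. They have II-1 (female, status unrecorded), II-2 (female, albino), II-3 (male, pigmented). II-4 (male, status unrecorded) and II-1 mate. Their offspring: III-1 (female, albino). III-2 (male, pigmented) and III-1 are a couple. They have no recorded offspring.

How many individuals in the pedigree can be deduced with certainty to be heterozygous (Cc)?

2

Obligate heterozygotes: I-2 is pigmented so carries C and passed c to II-2 (cc), so I-2 is Cc; II-3 is pigmented so carries C and received c from I-1 (cc), so II-3 is Cc.
Every other individual is either homozygous by phenotype or has at least one consistent homozygous assignment, so the count is 2.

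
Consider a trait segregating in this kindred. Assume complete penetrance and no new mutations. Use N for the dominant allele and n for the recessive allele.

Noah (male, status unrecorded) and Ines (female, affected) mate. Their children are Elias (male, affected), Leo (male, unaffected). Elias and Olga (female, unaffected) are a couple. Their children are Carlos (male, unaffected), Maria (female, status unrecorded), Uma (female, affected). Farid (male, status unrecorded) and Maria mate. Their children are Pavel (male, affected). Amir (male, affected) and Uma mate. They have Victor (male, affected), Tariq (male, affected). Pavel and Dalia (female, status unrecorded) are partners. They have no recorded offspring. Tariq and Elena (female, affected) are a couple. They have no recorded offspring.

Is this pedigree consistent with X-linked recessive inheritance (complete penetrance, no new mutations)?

Under X-linked recessive, Leo (unaffected, male) cannot arise from Noah (unrecorded) × Ines (affected).

No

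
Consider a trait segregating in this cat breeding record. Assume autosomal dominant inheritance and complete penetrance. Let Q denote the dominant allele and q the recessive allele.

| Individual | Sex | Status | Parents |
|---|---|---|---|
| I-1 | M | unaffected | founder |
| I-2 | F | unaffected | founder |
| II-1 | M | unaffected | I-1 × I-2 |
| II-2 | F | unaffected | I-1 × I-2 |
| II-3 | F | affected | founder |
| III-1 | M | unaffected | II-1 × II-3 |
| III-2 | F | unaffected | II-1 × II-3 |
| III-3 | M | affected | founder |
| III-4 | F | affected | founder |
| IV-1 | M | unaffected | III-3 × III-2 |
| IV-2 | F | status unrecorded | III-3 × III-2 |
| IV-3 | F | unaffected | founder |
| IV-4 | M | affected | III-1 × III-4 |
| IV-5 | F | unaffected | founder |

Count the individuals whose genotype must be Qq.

3

Obligate heterozygotes: II-3 is affected so carries Q and passed q to III-1 (qq), so II-3 is Qq; III-3 is affected so carries Q and passed q to IV-1 (qq), so III-3 is Qq; IV-4 is affected so carries Q and received q from III-1 (qq), so IV-4 is Qq.
Every other individual is either homozygous by phenotype or has at least one consistent homozygous assignment, so the count is 3.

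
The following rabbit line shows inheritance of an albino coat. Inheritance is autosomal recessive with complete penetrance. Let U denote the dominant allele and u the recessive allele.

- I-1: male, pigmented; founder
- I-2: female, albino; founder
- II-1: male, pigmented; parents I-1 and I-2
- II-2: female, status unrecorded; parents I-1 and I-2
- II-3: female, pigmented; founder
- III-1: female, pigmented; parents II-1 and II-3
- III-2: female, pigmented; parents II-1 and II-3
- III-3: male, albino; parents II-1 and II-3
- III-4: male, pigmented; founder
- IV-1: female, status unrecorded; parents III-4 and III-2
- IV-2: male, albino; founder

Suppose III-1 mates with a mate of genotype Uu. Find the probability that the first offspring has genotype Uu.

II-1 is pigmented so carries U and received u from I-2 (uu), so II-1 is Uu.
II-3 is pigmented so carries U and passed u to III-3 (uu), so II-3 is Uu.
III-1 is a pigmented offspring of II-1 (Uu) × II-3 (Uu), whose cross gives 1/4 UU : 1/2 Uu : 1/4 uu; conditioning on being pigmented, III-1 is UU with probability 1/3, Uu with probability 2/3.
Summing over parental genotype combinations, P(offspring has genotype Uu) = 1/3·1/2 + 2/3·1/2 = 1/2.

1/2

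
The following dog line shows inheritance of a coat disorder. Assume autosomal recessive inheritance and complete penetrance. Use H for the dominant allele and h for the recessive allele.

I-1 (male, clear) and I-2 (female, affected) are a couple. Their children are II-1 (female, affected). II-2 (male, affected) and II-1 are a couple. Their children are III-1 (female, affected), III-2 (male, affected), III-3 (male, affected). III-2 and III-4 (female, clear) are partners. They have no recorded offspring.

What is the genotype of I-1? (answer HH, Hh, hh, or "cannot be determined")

Hh

From phenotype alone, I-1 is HH or Hh.
I-1 is clear so carries H and passed h to II-1 (hh), so I-1 is Hh.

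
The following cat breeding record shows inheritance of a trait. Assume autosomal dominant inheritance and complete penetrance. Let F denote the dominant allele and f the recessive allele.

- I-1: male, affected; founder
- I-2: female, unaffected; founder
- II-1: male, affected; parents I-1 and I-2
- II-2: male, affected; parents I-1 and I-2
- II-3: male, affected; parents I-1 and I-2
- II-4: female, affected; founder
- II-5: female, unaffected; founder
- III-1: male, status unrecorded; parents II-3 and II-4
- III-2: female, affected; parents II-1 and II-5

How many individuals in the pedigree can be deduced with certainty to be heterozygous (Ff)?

4

Obligate heterozygotes: II-1 is affected so carries F and received f from I-2 (ff), so II-1 is Ff; II-2 is affected so carries F and received f from I-2 (ff), so II-2 is Ff; II-3 is affected so carries F and received f from I-2 (ff), so II-3 is Ff; III-2 is affected so carries F and received f from II-5 (ff), so III-2 is Ff.
Every other individual is either homozygous by phenotype or has at least one consistent homozygous assignment, so the count is 4.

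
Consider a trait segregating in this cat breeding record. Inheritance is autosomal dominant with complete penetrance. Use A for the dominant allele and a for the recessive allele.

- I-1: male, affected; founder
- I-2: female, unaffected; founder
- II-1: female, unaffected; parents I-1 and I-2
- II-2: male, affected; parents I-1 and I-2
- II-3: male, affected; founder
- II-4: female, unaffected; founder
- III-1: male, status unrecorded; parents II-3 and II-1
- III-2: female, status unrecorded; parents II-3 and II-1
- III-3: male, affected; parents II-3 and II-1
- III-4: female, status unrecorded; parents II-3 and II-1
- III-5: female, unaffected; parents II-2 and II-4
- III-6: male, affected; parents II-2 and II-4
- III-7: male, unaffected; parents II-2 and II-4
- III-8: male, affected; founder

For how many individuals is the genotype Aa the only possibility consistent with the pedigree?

Obligate heterozygotes: I-1 is affected so carries A and passed a to II-1 (aa), so I-1 is Aa; II-2 is affected so carries A and received a from I-2 (aa), so II-2 is Aa; III-3 is affected so carries A and received a from II-1 (aa), so III-3 is Aa; III-6 is affected so carries A and received a from II-4 (aa), so III-6 is Aa.
Every other individual is either homozygous by phenotype or has at least one consistent homozygous assignment, so the count is 4.

4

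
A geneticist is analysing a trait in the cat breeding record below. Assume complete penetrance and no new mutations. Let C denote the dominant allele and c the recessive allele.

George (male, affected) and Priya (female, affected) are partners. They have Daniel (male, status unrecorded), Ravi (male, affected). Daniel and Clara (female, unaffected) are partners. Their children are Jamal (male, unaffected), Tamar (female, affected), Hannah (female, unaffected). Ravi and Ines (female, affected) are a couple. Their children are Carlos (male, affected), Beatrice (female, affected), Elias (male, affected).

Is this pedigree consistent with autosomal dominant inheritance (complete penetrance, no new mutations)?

Yes

A consistent assignment under autosomal dominant exists: George CC, Priya Cc, Daniel Cc, Ravi CC, Clara cc, Ines CC, Jamal cc, Tamar Cc, Hannah cc, Carlos CC, Beatrice CC, Elias CC.
In this assignment every recorded phenotype matches its genotype and every non-founder's genotype is obtainable from its parents' genotypes, so the pedigree is consistent.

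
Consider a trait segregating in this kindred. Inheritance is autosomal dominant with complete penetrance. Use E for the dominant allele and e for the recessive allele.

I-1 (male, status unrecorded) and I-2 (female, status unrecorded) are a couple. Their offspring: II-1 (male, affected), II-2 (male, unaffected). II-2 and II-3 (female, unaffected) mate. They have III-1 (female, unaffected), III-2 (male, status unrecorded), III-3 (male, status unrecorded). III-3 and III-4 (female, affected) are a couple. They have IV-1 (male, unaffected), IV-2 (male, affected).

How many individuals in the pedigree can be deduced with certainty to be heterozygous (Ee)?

Obligate heterozygotes: III-4 is affected so carries E and passed e to IV-1 (ee), so III-4 is Ee; IV-2 is affected so carries E and received e from III-3 (ee), so IV-2 is Ee.
Every other individual is either homozygous by phenotype or has at least one consistent homozygous assignment, so the count is 2.

2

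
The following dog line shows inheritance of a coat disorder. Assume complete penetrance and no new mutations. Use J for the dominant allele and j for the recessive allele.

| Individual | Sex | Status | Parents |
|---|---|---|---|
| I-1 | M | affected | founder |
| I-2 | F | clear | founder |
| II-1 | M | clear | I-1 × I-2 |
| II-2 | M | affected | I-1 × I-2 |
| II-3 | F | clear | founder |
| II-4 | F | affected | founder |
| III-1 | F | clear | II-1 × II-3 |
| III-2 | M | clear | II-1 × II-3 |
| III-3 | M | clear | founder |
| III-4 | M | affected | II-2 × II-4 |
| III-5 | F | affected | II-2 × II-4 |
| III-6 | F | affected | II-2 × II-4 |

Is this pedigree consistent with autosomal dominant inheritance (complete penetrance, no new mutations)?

Yes

A consistent assignment under autosomal dominant exists: I-1 Jj, I-2 jj, II-1 jj, II-2 Jj, II-3 jj, II-4 JJ, III-1 jj, III-2 jj, III-3 jj, III-4 JJ, III-5 JJ, III-6 JJ.
In this assignment every recorded phenotype matches its genotype and every non-founder's genotype is obtainable from its parents' genotypes, so the pedigree is consistent.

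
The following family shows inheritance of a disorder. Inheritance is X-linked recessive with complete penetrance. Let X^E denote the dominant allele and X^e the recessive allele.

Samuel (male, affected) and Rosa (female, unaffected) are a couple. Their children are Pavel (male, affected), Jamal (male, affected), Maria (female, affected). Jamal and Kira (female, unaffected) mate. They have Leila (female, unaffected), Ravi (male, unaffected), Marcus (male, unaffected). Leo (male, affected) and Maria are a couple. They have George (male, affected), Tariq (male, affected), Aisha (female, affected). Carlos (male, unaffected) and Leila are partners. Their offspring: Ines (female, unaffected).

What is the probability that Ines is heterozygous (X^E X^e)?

1/2

Carlos is unaffected, so Carlos is X^E Y.
Leila is unaffected so carries E and received e from Jamal (X^e Y), so Leila is X^E X^e.
Their cross gives offspring ratios 1/2 X^E X^E : 1/2 X^E X^e. Conditioning on Ines being unaffected, P(X^E X^e) = 1/2 / 1 = 1/2.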